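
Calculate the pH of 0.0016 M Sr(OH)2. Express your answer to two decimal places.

pH = 11.51

Sr(OH)2 is a strong base (each formula unit releases 2 OH-); [OH-] = 0.0032 M.
pOH = -log(0.0032) = 2.49
pH = 14.00 - 2.49 = 11.51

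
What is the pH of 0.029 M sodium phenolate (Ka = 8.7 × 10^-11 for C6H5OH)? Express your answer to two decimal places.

C6H5O- is the conjugate base of the weak acid C6H5OH.
Kb = Kw/Ka = 1.0×10^-14 / 8.7 × 10^-11 = 1.15 × 10^-4
From the ICE table, Kb = x²/(0.029 − x) = 1.15 × 10^-4.
x is not negligible relative to C₀; solve x² + 0.000115·x − 3.34e-06 = 0.
x = [−0.000115 + √(0.000115² + 1.33e-05)]/2 = 1.77 × 10^-3 M
pOH = −log(1.77 × 10^-3) = 2.75; pH = 14.00 − 2.75 = 11.25

pH = 11.25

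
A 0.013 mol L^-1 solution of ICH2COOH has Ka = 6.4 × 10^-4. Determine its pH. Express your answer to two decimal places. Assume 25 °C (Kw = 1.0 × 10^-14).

ICH2COOH ⇌ ICH2COO- + H+
Ka = x²/(0.013 − x) = 6.4 × 10^-4
Here C₀/Ka ≈ 20.3, so the small-x approximation fails. Use the quadratic:
x = (−Ka + √(Ka² + 4·Ka·C₀))/2 = 2.58 × 10^-3 M
pH = −log(2.58 × 10^-3) = 2.59

pH = 2.59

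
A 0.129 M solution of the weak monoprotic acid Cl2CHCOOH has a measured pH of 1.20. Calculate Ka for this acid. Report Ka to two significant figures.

[H+] = 10^(-1.20) = 6.31 × 10^-2 M
At equilibrium [HA] = 0.129 − 6.31 × 10^-2 = 6.59 × 10^-2 M
Ka = [H+][A-]/[HA] = (6.31 × 10^-2)² / 6.59 × 10^-2 = 6.0 × 10^-2

Ka = 6.0 × 10^-2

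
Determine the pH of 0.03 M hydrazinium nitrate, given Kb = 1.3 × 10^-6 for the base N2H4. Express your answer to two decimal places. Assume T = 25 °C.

N2H5+ is the conjugate acid of the weak base N2H4.
Ka = Kw/Kb = 1.0×10^-14 / 1.3 × 10^-6 = 7.69 × 10^-9
Let x = [H+] at equilibrium. Ka = x²/(0.03 − x).
Assume x ≪ 0.03: x ≈ √(7.69 × 10^-9 × 0.03) = 1.52 × 10^-5 M
(x/C₀ = 0.051% < 5%, so the approximation holds.)
pH = −log(1.52 × 10^-5) = 4.82

pH = 4.82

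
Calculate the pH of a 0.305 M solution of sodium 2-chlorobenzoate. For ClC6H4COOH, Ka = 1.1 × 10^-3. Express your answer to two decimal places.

pH = 8.22

ClC6H4COO- is the conjugate base of the weak acid ClC6H4COOH.
Kb = Kw/Ka = 1.0×10^-14 / 1.1 × 10^-3 = 9.09 × 10^-12
Kb = [OH-]²/(0.305 − [OH-]) = 9.09 × 10^-12
Neglecting [OH-] in the denominator: [OH-] = √(9.09 × 10^-12 × 0.305) = 1.67 × 10^-6 M
Check: 0.00055% ionized — well under 5%, approximation valid.
pOH = 5.78, so pH = 14.00 − pOH = 8.22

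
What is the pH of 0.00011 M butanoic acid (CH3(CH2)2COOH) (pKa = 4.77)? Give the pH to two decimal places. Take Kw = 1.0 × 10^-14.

pH = 4.45

CH3(CH2)2COOH ⇌ CH3(CH2)2COO- + H+
Ka = 10^(−4.77) = 1.70 × 10^-5
From the ICE table, Ka = [H+]²/(0.00011 − [H+]) = 1.70 × 10^-5.
[H+] is not negligible relative to C₀; solve [H+]² + 1.7e-05·[H+] − 1.87e-09 = 0.
[H+] = (−Ka + √(Ka² + 4·Ka·C₀))/2 = 3.56 × 10^-5 M
pH = −log(3.56 × 10^-5) = 4.45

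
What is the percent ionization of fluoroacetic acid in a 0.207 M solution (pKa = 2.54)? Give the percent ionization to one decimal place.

FCH2COOH ⇌ FCH2COO- + H+; let x = [H+] at equilibrium.
Ka = 10^(−2.54) = 2.88 × 10^-3
Ka = x²/(C₀ − x); solving the quadratic gives x = 2.30 × 10^-2 M.
Fraction ionized = 2.30 × 10^-2 / 0.207 = 0.1111 → 11.1%

11.1%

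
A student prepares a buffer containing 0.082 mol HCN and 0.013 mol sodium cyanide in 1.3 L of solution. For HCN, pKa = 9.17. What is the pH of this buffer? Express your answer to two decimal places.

pH = pKa + log([A⁻]/[HA]) = 9.17 + log(0.013/0.082)
pH = 9.17 + (-0.800) = 8.37

pH = 8.37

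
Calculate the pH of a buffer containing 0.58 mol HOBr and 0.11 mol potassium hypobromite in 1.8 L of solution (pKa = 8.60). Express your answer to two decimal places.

pH = pKa + log([A⁻]/[HA]) = 8.60 + log(0.11/0.58)
pH = 8.60 + (-0.722) = 7.88

pH = 7.88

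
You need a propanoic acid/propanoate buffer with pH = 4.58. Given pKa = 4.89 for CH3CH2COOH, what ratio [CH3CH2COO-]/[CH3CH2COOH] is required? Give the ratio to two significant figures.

pH = pKa + log(r) ⇒ log(r) = 4.58 − 4.89 = -0.31
r = [CH3CH2COO-]/[CH3CH2COOH] = 10^(-0.31) = 0.49

ratio = 0.49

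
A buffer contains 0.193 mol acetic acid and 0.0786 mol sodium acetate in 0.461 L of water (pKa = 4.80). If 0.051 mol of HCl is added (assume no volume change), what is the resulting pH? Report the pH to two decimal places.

pH = 3.85

Added H+ converts CH3COO- to CH3COOH: CH3COOH → 0.244 mol, CH3COO- → 0.0276 mol.
pH = pKa + log([A⁻]/[HA]) = 4.80 + log(0.0276/0.244) = 4.80 -0.946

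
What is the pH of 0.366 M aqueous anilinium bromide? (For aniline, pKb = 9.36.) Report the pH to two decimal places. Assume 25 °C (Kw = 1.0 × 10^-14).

C6H5NH3+ is the conjugate acid of the weak base C6H5NH2.
Kb = 10^(−9.36) = 4.37 × 10^-10
Ka = Kw/Kb = 1.0×10^-14 / 4.37 × 10^-10 = 2.29 × 10^-5
Let x = [H+] at equilibrium. Ka = x²/(0.366 − x).
Assume x ≪ 0.366: x ≈ √(2.29 × 10^-5 × 0.366) = 2.90 × 10^-3 M
(x/C₀ = 0.79% < 5%, so the approximation holds.)
pH = −log(2.90 × 10^-3) = 2.54

pH = 2.54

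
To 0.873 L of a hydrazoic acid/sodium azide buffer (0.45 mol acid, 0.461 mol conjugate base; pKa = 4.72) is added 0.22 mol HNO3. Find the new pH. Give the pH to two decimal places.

Added H+ converts N3- to HN3: HN3 → 0.67 mol, N3- → 0.241 mol.
pH = pKa + log(n_N3-/n_HN3) = 4.72 + log(0.241/0.67) = 4.72 + (-0.444)

pH = 4.28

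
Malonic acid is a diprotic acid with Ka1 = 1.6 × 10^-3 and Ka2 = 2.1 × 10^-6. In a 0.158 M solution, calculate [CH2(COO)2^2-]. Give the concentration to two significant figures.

First ionization gives [H+] ≈ [CH2(COOH)COO-] = 1.51 × 10^-2 M.
Second step: Ka2 = [H+][CH2(COO)2^2-]/[CH2(COOH)COO-] ≈ [CH2(COO)2^2-] (since [H+] ≈ [CH2(COOH)COO-]).
So [CH2(COO)2^2-] ≈ Ka2.

2.1 × 10^-6 M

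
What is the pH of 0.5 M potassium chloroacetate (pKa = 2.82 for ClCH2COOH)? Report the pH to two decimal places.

pH = 8.26

ClCH2COO- is the conjugate base of the weak acid ClCH2COOH.
Ka = 10^(−2.82) = 1.51 × 10^-3
Kb = Kw/Ka = 1.0×10^-14 / 1.51 × 10^-3 = 6.62 × 10^-12
From the ICE table, Kb = [OH-]²/(0.5 − [OH-]) = 6.62 × 10^-12.
Assume [OH-] ≪ 0.5: [OH-] ≈ √(6.62 × 10^-12 × 0.5) = 1.82 × 10^-6 M
([OH-]/C₀ = 0.00036% < 5%, so the approximation holds.)
pOH = −log(1.82 × 10^-6) = 5.74; pH = 14.00 − 5.74 = 8.26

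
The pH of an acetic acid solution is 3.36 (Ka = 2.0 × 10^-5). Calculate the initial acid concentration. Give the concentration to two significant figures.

C₀ = 1.0 × 10^-2 M

[H+] = 10^(-3.36) = 4.37 × 10^-4 M = x
Ka = x²/(C₀ − x) ⇒ C₀ = x + x²/Ka
C₀ = 4.37 × 10^-4 + (4.37 × 10^-4)²/(2.0 × 10^-5) = 9.99 × 10^-3 M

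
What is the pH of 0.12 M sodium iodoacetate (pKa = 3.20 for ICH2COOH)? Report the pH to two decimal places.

pH = 8.14

ICH2COO- is the conjugate base of the weak acid ICH2COOH.
Ka = 10^(−3.20) = 6.31 × 10^-4
Kb = Kw/Ka = 1.0×10^-14 / 6.31 × 10^-4 = 1.58 × 10^-11
Kb = [OH-]²/(0.12 − [OH-]) = 1.58 × 10^-11
Since Kb ≪ C₀, [OH-] ≈ √(Kb·C₀) = 1.38 × 10^-6 M.
pOH = −log(1.38 × 10^-6) = 5.86; pH = 14.00 − 5.86 = 8.14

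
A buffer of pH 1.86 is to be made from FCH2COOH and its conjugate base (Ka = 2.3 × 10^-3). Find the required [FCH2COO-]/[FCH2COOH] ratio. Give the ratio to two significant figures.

pKa = -log(2.3 × 10^-3) = 2.638
pH = pKa + log(r) ⇒ log(r) = 1.86 − 2.638 = -0.778
r = [FCH2COO-]/[FCH2COOH] = 10^(-0.778) = 0.167

ratio = 0.17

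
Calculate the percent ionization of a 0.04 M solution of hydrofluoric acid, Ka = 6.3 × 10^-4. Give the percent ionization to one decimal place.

11.8%

HF ⇌ F- + H+; let x = [H+] at equilibrium.
Ka = x²/(C₀ − x); solving the quadratic gives x = 4.71 × 10^-3 M.
% ionization = x/C₀ × 100% = 4.71 × 10^-3/0.04 × 100% = 11.8%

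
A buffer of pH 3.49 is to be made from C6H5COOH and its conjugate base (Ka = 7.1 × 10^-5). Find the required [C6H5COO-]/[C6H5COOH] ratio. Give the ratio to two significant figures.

pKa = -log(7.1 × 10^-5) = 4.149
pH = pKa + log(r) ⇒ log(r) = 3.49 − 4.149 = -0.659
r = [C6H5COO-]/[C6H5COOH] = 10^(-0.659) = 0.219

ratio = 0.22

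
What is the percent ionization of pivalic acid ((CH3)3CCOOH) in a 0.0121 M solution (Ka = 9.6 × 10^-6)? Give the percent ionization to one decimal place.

2.8%

(CH3)3CCOOH ⇌ (CH3)3CCOO- + H+; let x = [H+] at equilibrium.
x ≈ √(Ka·C₀) = √(9.6 × 10^-6 × 0.0121) = 3.41 × 10^-4 M
% ionization = x/C₀ × 100% = 3.41 × 10^-4/0.0121 × 100% = 2.8%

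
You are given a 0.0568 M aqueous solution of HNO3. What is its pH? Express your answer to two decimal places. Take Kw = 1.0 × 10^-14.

HNO3 is a strong acid and dissociates completely, so [H+] = 0.0568 M.
pH = -log(0.0568) = 1.25

pH = 1.25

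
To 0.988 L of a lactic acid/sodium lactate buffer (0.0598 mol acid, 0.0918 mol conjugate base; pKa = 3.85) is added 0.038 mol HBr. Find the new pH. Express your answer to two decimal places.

pH = 3.59

Added H+ converts CH3CH(OH)COO- to CH3CH(OH)COOH: CH3CH(OH)COOH → 0.0978 mol, CH3CH(OH)COO- → 0.0538 mol.
pH = pKa + log([A⁻]/[HA]) = 3.85 + log(0.0538/0.0978) = 3.85 -0.260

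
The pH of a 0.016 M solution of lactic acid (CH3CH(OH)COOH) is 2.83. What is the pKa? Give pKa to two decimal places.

[H+] = 10^(-2.83) = 1.48 × 10^-3 M
At equilibrium [HA] = 0.016 − 1.48 × 10^-3 = 1.45 × 10^-2 M
Ka = [H+][A-]/[HA] = (1.48 × 10^-3)² / 1.45 × 10^-2 = 1.51 × 10^-4
pKa = -log(1.51 × 10^-4) = 3.82

pKa = 3.82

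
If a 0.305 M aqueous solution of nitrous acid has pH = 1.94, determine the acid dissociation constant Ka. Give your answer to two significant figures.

Ka = 4.5 × 10^-4

[H+] = 10^(-1.94) = 1.15 × 10^-2 M
At equilibrium [HA] = 0.305 − 1.15 × 10^-2 = 2.93 × 10^-1 M
Ka = [H+][A-]/[HA] = (1.15 × 10^-2)² / 2.93 × 10^-1 = 4.5 × 10^-4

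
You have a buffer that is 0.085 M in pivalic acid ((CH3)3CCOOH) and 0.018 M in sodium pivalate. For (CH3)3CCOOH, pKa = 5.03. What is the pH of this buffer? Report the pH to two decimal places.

pH = 4.36

Henderson–Hasselbalch: pH = pKa + log([(CH3)3CCOO-]/[(CH3)3CCOOH]) = 5.03 + log(0.018/0.085)
pH = 5.03 + (-0.674) = 4.36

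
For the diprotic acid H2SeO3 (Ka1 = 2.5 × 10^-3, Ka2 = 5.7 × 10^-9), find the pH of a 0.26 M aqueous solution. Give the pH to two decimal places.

pH = 1.61

Ka1 ≫ Ka2, so treat the first dissociation as the only significant source of H+.
Ka1 = x²/(0.26 − x) = 2.5 × 10^-3
Solving the quadratic: x = (−Ka1 + √(Ka1² + 4·Ka1·C₀))/2 = 2.43 × 10^-2 M
pH = −log(2.43 × 10^-2) = 1.61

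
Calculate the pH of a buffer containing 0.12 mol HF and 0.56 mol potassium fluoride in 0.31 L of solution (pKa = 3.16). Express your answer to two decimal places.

pH = 3.83

Using pH = pKa + log([base]/[acid]) with [base]/[acid] = 0.56/0.12:
pH = 3.16 + (+0.669) = 3.83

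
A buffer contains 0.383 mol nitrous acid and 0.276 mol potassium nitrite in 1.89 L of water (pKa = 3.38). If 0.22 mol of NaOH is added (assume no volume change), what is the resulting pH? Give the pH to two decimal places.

After neutralization: n(HNO2) = 0.163 mol, n(NO2-) = 0.496 mol.
pH = pKa + log(n_NO2-/n_HNO2) = 3.38 + log(0.496/0.163) = 3.38 + (+0.483)

pH = 3.86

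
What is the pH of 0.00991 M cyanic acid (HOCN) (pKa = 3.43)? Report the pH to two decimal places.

HOCN ⇌ OCN- + H+
Ka = 10^(−3.43) = 3.72 × 10^-4
Ka = [H+]²/(0.00991 − [H+]) = 3.72 × 10^-4
The 5% rule fails; solving [H+]² + Ka·[H+] − Ka·C₀ = 0 exactly:
[H+] = [−0.000372 + √(0.000372² + 1.47e-05)]/2 = 1.74 × 10^-3 M
pH = −log[H+] = −log(1.74 × 10^-3) = 2.76

pH = 2.76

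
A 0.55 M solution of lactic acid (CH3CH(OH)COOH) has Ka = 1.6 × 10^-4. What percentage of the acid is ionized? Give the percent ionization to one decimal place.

CH3CH(OH)COOH ⇌ CH3CH(OH)COO- + H+; let x = [H+] at equilibrium.
x ≈ √(Ka·C₀) = √(1.6 × 10^-4 × 0.55) = 9.38 × 10^-3 M
% ionization = x/C₀ × 100% = 9.38 × 10^-3/0.55 × 100% = 1.7%

1.7%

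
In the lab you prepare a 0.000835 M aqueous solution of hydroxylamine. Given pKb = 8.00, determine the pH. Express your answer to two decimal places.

NH2OH + H2O ⇌ NH3OH+ + OH-
Kb = 10^(−8.00) = 1.00 × 10^-8
From the ICE table, Kb = x²/(0.000835 − x) = 1.00 × 10^-8.
Assume x ≪ 0.000835: x ≈ √(1.00 × 10^-8 × 0.000835) = 2.89 × 10^-6 M
(x/C₀ = 0.35% < 5%, so the approximation holds.)
pOH = −log(2.89 × 10^-6) = 5.54; pH = 14.00 − 5.54 = 8.46

pH = 8.46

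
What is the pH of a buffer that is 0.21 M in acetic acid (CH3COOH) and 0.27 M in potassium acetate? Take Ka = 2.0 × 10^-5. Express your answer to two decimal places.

pKa = −log(2.0 × 10^-5) = 4.699
Henderson–Hasselbalch: pH = pKa + log([CH3COO-]/[CH3COOH]) = 4.699 + log(0.27/0.21)
pH = 4.699 + (+0.109) = 4.81

pH = 4.81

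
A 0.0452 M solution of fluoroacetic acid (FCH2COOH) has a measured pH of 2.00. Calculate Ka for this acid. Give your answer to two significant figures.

Ka = 2.8 × 10^-3

[H+] = 10^(-2.00) = 1.00 × 10^-2 M
At equilibrium [HA] = 0.0452 − 1.00 × 10^-2 = 3.52 × 10^-2 M
Ka = [H+][A-]/[HA] = (1.00 × 10^-2)² / 3.52 × 10^-2 = 2.8 × 10^-3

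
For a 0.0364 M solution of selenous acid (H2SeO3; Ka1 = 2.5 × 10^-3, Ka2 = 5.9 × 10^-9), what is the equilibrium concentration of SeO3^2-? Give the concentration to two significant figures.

5.9 × 10^-9 M

First ionization gives [H+] ≈ [HSeO3-] = 8.37 × 10^-3 M.
Second step: Ka2 = [H+][SeO3^2-]/[HSeO3-] ≈ [SeO3^2-] (since [H+] ≈ [HSeO3-]).
So [SeO3^2-] ≈ Ka2.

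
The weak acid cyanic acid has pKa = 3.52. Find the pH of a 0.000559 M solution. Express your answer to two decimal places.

HOCN ⇌ OCN- + H+
Ka = 10^(−3.52) = 3.02 × 10^-4
Ka = [H+]²/(0.000559 − [H+]) = 3.02 × 10^-4
Here C₀/Ka ≈ 1.85, so the small-[H+] approximation fails. Use the quadratic:
[H+] = [−0.000302 + √(0.000302² + 6.75e-07)]/2 = 2.87 × 10^-4 M
pH = −log[H+] = −log(2.87 × 10^-4) = 3.54

pH = 3.54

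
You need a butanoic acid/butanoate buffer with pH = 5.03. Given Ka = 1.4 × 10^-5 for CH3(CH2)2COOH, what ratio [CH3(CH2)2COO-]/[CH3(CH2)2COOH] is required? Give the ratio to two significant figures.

pKa = -log(1.4 × 10^-5) = 4.854
pH = pKa + log(r) ⇒ log(r) = 5.03 − 4.854 = +0.176
r = [CH3(CH2)2COO-]/[CH3(CH2)2COOH] = 10^(+0.176) = 1.5

ratio = 1.5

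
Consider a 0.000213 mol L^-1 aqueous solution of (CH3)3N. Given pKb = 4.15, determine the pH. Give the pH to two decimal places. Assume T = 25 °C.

(CH3)3N + H2O ⇌ (CH3)3NH+ + OH-
Kb = 10^(−4.15) = 7.08 × 10^-5
From the ICE table, Kb = [OH-]²/(0.000213 − [OH-]) = 7.08 × 10^-5.
The 5% rule fails; solving [OH-]² + Kb·[OH-] − Kb·C₀ = 0 exactly:
[OH-] = [−7.08e-05 + √(7.08e-05² + 6.03e-08)]/2 = 9.24 × 10^-5 M
pOH = −log(9.24 × 10^-5) = 4.03; pH = 14.00 − 4.03 = 9.97

pH = 9.97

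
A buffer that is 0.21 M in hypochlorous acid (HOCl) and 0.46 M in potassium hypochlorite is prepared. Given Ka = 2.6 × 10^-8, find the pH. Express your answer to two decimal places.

pKa = −log(2.6 × 10^-8) = 7.585
pH = pKa + log([A⁻]/[HA]) = 7.585 + log(0.46/0.21)
pH = 7.585 + (+0.341) = 7.93

pH = 7.93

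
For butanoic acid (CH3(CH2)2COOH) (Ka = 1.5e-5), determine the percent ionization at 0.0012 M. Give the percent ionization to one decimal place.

10.6%

CH3(CH2)2COOH ⇌ CH3(CH2)2COO- + H+; let x = [H+] at equilibrium.
Ka = x²/(C₀ − x); solving the quadratic gives x = 1.27 × 10^-4 M.
Fraction ionized = 1.27 × 10^-4 / 0.0012 = 0.1058 → 10.6%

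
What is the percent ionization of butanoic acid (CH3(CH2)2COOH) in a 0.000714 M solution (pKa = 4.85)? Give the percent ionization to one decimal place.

13.1%

CH3(CH2)2COOH ⇌ CH3(CH2)2COO- + H+; let x = [H+] at equilibrium.
Ka = 10^(−4.85) = 1.41 × 10^-5
Solve x² + 1.41e-05x − 1.01e-08 = 0 → x = 9.35 × 10^-5 M
Fraction ionized = 9.35 × 10^-5 / 0.000714 = 0.1310 → 13.1%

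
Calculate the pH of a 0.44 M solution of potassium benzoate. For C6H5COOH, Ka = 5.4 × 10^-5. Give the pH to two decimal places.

C6H5COO- is the conjugate base of the weak acid C6H5COOH.
Kb = Kw/Ka = 1.0×10^-14 / 5.4 × 10^-5 = 1.85 × 10^-10
From the ICE table, Kb = x²/(0.44 − x) = 1.85 × 10^-10.
Assume x ≪ 0.44: x ≈ √(1.85 × 10^-10 × 0.44) = 9.02 × 10^-6 M
(x/C₀ = 0.0021% < 5%, so the approximation holds.)
pOH = −log(9.02 × 10^-6) = 5.04; pH = 14.00 − 5.04 = 8.96

pH = 8.96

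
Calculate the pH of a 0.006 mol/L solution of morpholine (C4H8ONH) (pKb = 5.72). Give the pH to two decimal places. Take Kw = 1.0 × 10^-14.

C4H8ONH + H2O ⇌ C4H8ONH2+ + OH-
Kb = 10^(−5.72) = 1.91 × 10^-6
From the ICE table, Kb = [OH-]²/(0.006 − [OH-]) = 1.91 × 10^-6.
Since Kb ≪ C₀, [OH-] ≈ √(Kb·C₀) = 1.07 × 10^-4 M.
pOH = 3.97, so pH = 14.00 − pOH = 10.03

pH = 10.03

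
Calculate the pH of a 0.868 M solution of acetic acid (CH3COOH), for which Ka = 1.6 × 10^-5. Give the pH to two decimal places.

pH = 2.43

CH3COOH ⇌ CH3COO- + H+
From the ICE table, Ka = x²/(0.868 − x) = 1.6 × 10^-5.
Neglecting x in the denominator: x = √(1.6 × 10^-5 × 0.868) = 3.73 × 10^-3 M
Check: 0.43% ionized — well under 5%, approximation valid.
pH = −log[H+] = −log(3.73 × 10^-3) = 2.43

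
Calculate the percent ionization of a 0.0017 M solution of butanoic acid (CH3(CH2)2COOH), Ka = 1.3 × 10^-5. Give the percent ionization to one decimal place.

CH3(CH2)2COOH ⇌ CH3(CH2)2COO- + H+; let x = [H+] at equilibrium.
Solve x² + 1.3e-05x − 2.21e-08 = 0 → x = 1.42 × 10^-4 M
% ionization = x/C₀ × 100% = 1.42 × 10^-4/0.0017 × 100% = 8.4%

8.4%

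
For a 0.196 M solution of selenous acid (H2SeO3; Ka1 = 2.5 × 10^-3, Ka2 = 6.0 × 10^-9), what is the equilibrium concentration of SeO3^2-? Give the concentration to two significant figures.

6.0 × 10^-9 M

First ionization gives [H+] ≈ [HSeO3-] = 2.09 × 10^-2 M.
Second step: Ka2 = [H+][SeO3^2-]/[HSeO3-] ≈ [SeO3^2-] (since [H+] ≈ [HSeO3-]).
So [SeO3^2-] ≈ Ka2.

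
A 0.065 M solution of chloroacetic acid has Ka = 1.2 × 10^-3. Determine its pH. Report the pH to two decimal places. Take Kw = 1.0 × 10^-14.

pH = 2.08

ClCH2COOH ⇌ ClCH2COO- + H+
From the ICE table, Ka = x²/(0.065 − x) = 1.2 × 10^-3.
The 5% rule fails; solving x² + Ka·x − Ka·C₀ = 0 exactly:
x = (−Ka + √(Ka² + 4·Ka·C₀))/2 = 8.25 × 10^-3 M
pH = −log(8.25 × 10^-3) = 2.08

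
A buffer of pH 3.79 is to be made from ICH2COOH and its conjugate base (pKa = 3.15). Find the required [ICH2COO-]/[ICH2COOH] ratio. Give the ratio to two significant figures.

pH = pKa + log(r) ⇒ log(r) = 3.79 − 3.15 = +0.64
r = [ICH2COO-]/[ICH2COOH] = 10^(+0.64) = 4.37

ratio = 4.4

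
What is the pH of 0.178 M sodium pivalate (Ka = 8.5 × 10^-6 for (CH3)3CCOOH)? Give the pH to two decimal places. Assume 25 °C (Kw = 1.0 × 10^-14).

(CH3)3CCOO- is the conjugate base of the weak acid (CH3)3CCOOH.
Kb = Kw/Ka = 1.0×10^-14 / 8.5 × 10^-6 = 1.18 × 10^-9
From the ICE table, Kb = x²/(0.178 − x) = 1.18 × 10^-9.
Since Kb ≪ C₀, x ≈ √(Kb·C₀) = 1.45 × 10^-5 M.
pOH = 4.84, so pH = 14.00 − pOH = 9.16

pH = 9.16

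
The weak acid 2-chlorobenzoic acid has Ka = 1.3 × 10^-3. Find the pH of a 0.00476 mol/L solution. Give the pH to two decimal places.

ClC6H4COOH ⇌ ClC6H4COO- + H+
Let x = [H+] at equilibrium. Ka = x²/(0.00476 − x).
x is not negligible relative to C₀; solve x² + 0.0013·x − 6.19e-06 = 0.
x = (−Ka + √(Ka² + 4·Ka·C₀))/2 = 1.92 × 10^-3 M
pH = −log[H+] = −log(1.92 × 10^-3) = 2.72

pH = 2.72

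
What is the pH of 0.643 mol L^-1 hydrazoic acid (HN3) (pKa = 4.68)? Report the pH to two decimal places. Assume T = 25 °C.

HN3 ⇌ N3- + H+
Ka = 10^(−4.68) = 2.09 × 10^-5
From the ICE table, Ka = x²/(0.643 − x) = 2.09 × 10^-5.
Neglecting x in the denominator: x = √(2.09 × 10^-5 × 0.643) = 3.67 × 10^-3 M
pH = −log[H+] = −log(3.67 × 10^-3) = 2.44

pH = 2.44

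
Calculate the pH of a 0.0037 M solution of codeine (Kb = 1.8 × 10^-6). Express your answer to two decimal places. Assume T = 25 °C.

pH = 9.91

C18H21NO3 + H2O ⇌ C18H22NO3+ + OH-
Let x = [OH-] at equilibrium. Kb = x²/(0.0037 − x).
Neglecting x in the denominator: x = √(1.8 × 10^-6 × 0.0037) = 8.16 × 10^-5 M
(x/C₀ = 2.2% < 5%, so the approximation holds.)
pOH = 4.09, so pH = 14.00 − pOH = 9.91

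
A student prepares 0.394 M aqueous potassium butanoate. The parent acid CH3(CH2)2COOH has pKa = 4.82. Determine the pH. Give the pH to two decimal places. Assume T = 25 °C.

pH = 9.21

CH3(CH2)2COO- is the conjugate base of the weak acid CH3(CH2)2COOH.
Ka = 10^(−4.82) = 1.51 × 10^-5
Kb = Kw/Ka = 1.0×10^-14 / 1.51 × 10^-5 = 6.62 × 10^-10
From the ICE table, Kb = [OH-]²/(0.394 − [OH-]) = 6.62 × 10^-10.
Assume [OH-] ≪ 0.394: [OH-] ≈ √(6.62 × 10^-10 × 0.394) = 1.62 × 10^-5 M
Check: 0.0041% ionized — well under 5%, approximation valid.
pOH = 4.79, so pH = 14.00 − pOH = 9.21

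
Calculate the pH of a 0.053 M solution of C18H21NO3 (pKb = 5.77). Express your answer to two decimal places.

C18H21NO3 + H2O ⇌ C18H22NO3+ + OH-
Kb = 10^(−5.77) = 1.70 × 10^-6
From the ICE table, Kb = [OH-]²/(0.053 − [OH-]) = 1.70 × 10^-6.
Assume [OH-] ≪ 0.053: [OH-] ≈ √(1.70 × 10^-6 × 0.053) = 3.00 × 10^-4 M
([OH-]/C₀ = 0.57% < 5%, so the approximation holds.)
pOH = 3.52, so pH = 14.00 − pOH = 10.48

pH = 10.48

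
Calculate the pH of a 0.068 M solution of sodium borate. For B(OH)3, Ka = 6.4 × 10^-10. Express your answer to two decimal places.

B(OH)4- is the conjugate base of the weak acid B(OH)3.
Kb = Kw/Ka = 1.0×10^-14 / 6.4 × 10^-10 = 1.56 × 10^-5
Kb = [OH-]²/(0.068 − [OH-]) = 1.56 × 10^-5
Neglecting [OH-] in the denominator: [OH-] = √(1.56 × 10^-5 × 0.068) = 1.03 × 10^-3 M
Check: 1.5% ionized — well under 5%, approximation valid.
pOH = −log(1.03 × 10^-3) = 2.99; pH = 14.00 − 2.99 = 11.01

pH = 11.01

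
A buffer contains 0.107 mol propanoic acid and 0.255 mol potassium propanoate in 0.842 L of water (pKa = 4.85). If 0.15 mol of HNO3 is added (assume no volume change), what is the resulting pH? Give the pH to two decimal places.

After neutralization: n(CH3CH2COOH) = 0.257 mol, n(CH3CH2COO-) = 0.105 mol.
pH = pKa + log(n_CH3CH2COO-/n_CH3CH2COOH) = 4.85 + log(0.105/0.257) = 4.85 + (-0.389)

pH = 4.46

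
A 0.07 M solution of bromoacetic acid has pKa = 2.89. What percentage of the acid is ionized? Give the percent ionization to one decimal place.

12.7%

BrCH2COOH ⇌ BrCH2COO- + H+; let x = [H+] at equilibrium.
Ka = 10^(−2.89) = 1.29 × 10^-3
Ka = x²/(C₀ − x); solving the quadratic gives x = 8.88 × 10^-3 M.
% ionization = x/C₀ × 100% = 8.88 × 10^-3/0.07 × 100% = 12.7%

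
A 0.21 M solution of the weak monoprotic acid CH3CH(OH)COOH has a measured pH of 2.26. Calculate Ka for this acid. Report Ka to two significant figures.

[H+] = 10^(-2.26) = 5.50 × 10^-3 M
At equilibrium [HA] = 0.21 − 5.50 × 10^-3 = 2.04 × 10^-1 M
Ka = [H+][A-]/[HA] = (5.50 × 10^-3)² / 2.04 × 10^-1 = 1.5 × 10^-4

Ka = 1.5 × 10^-4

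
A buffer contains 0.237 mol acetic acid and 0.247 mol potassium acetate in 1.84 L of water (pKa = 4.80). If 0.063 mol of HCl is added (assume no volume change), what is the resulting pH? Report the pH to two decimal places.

pH = 4.59

Added H+ converts CH3COO- to CH3COOH: CH3COOH → 0.3 mol, CH3COO- → 0.184 mol.
Henderson–Hasselbalch with mole ratio 0.184/0.3: pH = 4.80 + (-0.212)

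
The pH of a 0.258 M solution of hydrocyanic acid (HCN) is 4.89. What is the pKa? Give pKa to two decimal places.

[H+] = 10^(-4.89) = 1.29 × 10^-5 M
At equilibrium [HA] = 0.258 − 1.29 × 10^-5 = 2.58 × 10^-1 M
Ka = [H+][A-]/[HA] = (1.29 × 10^-5)² / 2.58 × 10^-1 = 6.45 × 10^-10
pKa = -log(6.45 × 10^-10) = 9.19

pKa = 9.19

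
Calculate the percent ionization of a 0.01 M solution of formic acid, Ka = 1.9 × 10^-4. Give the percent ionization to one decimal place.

12.9%

HCOOH ⇌ HCOO- + H+; let x = [H+] at equilibrium.
Solve x² + 0.00019x − 1.9e-06 = 0 → x = 1.29 × 10^-3 M
Fraction ionized = 1.29 × 10^-3 / 0.01 = 0.1290 → 12.9%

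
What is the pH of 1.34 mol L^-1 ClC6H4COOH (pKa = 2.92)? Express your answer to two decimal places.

ClC6H4COOH ⇌ ClC6H4COO- + H+
Ka = 10^(−2.92) = 1.20 × 10^-3
Let x = [H+] at equilibrium. Ka = x²/(1.34 − x).
Since Ka ≪ C₀, x ≈ √(Ka·C₀) = 4.01 × 10^-2 M.
(x/C₀ = 3% < 5%, so the approximation holds.)
pH = −log[H+] = −log(4.01 × 10^-2) = 1.40

pH = 1.40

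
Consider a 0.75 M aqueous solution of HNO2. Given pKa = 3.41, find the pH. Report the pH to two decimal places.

HNO2 ⇌ NO2- + H+
Ka = 10^(−3.41) = 3.89 × 10^-4
From the ICE table, Ka = [H+]²/(0.75 − [H+]) = 3.89 × 10^-4.
Assume [H+] ≪ 0.75: [H+] ≈ √(3.89 × 10^-4 × 0.75) = 1.71 × 10^-2 M
Check: 2.3% ionized — well under 5%, approximation valid.
pH = −log[H+] = −log(1.71 × 10^-2) = 1.77

pH = 1.77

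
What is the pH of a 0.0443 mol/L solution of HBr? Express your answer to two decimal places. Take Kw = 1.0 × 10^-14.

HBr is a strong acid and dissociates completely, so [H+] = 0.0443 M.
pH = -log(0.0443) = 1.35

pH = 1.35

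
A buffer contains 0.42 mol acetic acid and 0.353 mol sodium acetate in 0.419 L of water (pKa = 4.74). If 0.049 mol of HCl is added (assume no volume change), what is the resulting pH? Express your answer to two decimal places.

pH = 4.55

After neutralization: n(CH3COOH) = 0.469 mol, n(CH3COO-) = 0.304 mol.
pH = pKa + log(n_CH3COO-/n_CH3COOH) = 4.74 + log(0.304/0.469) = 4.74 + (-0.188)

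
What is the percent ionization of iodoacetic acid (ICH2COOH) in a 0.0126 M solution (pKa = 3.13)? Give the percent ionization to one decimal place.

21.5%

ICH2COOH ⇌ ICH2COO- + H+; let x = [H+] at equilibrium.
Ka = 10^(−3.13) = 7.41 × 10^-4
Solve x² + 0.000741x − 9.34e-06 = 0 → x = 2.71 × 10^-3 M
Fraction ionized = 2.71 × 10^-3 / 0.0126 = 0.2151 → 21.5%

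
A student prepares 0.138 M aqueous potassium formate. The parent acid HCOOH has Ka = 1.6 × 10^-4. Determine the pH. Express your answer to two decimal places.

pH = 8.47

HCOO- is the conjugate base of the weak acid HCOOH.
Kb = Kw/Ka = 1.0×10^-14 / 1.6 × 10^-4 = 6.25 × 10^-11
Kb = [OH-]²/(0.138 − [OH-]) = 6.25 × 10^-11
Neglecting [OH-] in the denominator: [OH-] = √(6.25 × 10^-11 × 0.138) = 2.94 × 10^-6 M
pOH = 5.53, so pH = 14.00 − pOH = 8.47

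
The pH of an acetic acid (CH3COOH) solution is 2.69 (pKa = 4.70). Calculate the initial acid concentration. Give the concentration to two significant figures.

C₀ = 2.1 × 10^-1 M

[H+] = 10^(-2.69) = 2.04 × 10^-3 M = x
Ka = 10^(−4.70) = 2.00 × 10^-5
Ka = x²/(C₀ − x) ⇒ C₀ = x + x²/Ka
C₀ = 2.04 × 10^-3 + (2.04 × 10^-3)²/(2.00 × 10^-5) = 2.10 × 10^-1 M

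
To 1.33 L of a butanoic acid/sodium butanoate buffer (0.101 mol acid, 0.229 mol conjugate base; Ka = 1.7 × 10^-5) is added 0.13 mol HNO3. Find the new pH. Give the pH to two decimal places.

Added H+ converts CH3(CH2)2COO- to CH3(CH2)2COOH: CH3(CH2)2COOH → 0.231 mol, CH3(CH2)2COO- → 0.099 mol.
pKa = −log(1.7 × 10^-5) = 4.770
Henderson–Hasselbalch with mole ratio 0.099/0.231: pH = 4.770 + (-0.368)

pH = 4.40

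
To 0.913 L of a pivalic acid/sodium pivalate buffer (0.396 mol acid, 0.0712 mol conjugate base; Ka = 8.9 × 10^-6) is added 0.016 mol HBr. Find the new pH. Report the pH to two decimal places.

pH = 4.18

Added H+ converts (CH3)3CCOO- to (CH3)3CCOOH: (CH3)3CCOOH → 0.412 mol, (CH3)3CCOO- → 0.0552 mol.
pKa = −log(8.9 × 10^-6) = 5.051
pH = pKa + log(n_(CH3)3CCOO-/n_(CH3)3CCOOH) = 5.051 + log(0.0552/0.412) = 5.051 + (-0.873)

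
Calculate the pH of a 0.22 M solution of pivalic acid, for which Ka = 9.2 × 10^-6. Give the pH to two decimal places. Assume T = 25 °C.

pH = 2.85

(CH3)3CCOOH ⇌ (CH3)3CCOO- + H+
Ka = [H+]²/(0.22 − [H+]) = 9.2 × 10^-6
Assume [H+] ≪ 0.22: [H+] ≈ √(9.2 × 10^-6 × 0.22) = 1.42 × 10^-3 M
([H+]/C₀ = 0.65% < 5%, so the approximation holds.)
pH = −log[H+] = −log(1.42 × 10^-3) = 2.85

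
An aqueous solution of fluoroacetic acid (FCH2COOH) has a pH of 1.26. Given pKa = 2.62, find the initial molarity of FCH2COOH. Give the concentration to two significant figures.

C₀ = 1.3 M

[H+] = 10^(-1.26) = 5.50 × 10^-2 M = x
Ka = 10^(−2.62) = 2.40 × 10^-3
Ka = x²/(C₀ − x) ⇒ C₀ = x + x²/Ka
C₀ = 5.50 × 10^-2 + (5.50 × 10^-2)²/(2.40 × 10^-3) = 1.32 M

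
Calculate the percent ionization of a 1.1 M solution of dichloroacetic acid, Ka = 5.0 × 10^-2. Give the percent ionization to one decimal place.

Cl2CHCOOH ⇌ Cl2CHCOO- + H+; let x = [H+] at equilibrium.
Ka = x²/(C₀ − x); solving the quadratic gives x = 2.11 × 10^-1 M.
Fraction ionized = 2.11 × 10^-1 / 1.1 = 0.1918 → 19.2%

19.2%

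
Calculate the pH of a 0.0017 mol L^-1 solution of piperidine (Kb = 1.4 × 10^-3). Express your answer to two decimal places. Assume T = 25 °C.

C5H10NH + H2O ⇌ C5H10NH2+ + OH-
From the ICE table, Kb = [OH-]²/(0.0017 − [OH-]) = 1.4 × 10^-3.
Here C₀/Kb ≈ 1.21, so the small-[OH-] approximation fails. Use the quadratic:
[OH-] = [−0.0014 + √(0.0014² + 9.52e-06)]/2 = 9.94 × 10^-4 M
pOH = −log(9.94 × 10^-4) = 3.00; pH = 14.00 − 3.00 = 11.00

pH = 11.00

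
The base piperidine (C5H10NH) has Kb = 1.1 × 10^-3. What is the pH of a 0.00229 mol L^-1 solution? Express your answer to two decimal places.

C5H10NH + H2O ⇌ C5H10NH2+ + OH-
From the ICE table, Kb = [OH-]²/(0.00229 − [OH-]) = 1.1 × 10^-3.
Here C₀/Kb ≈ 2.08, so the small-[OH-] approximation fails. Use the quadratic:
[OH-] = (−Kb + √(Kb² + 4·Kb·C₀))/2 = 1.13 × 10^-3 M
pOH = 2.95, so pH = 14.00 − pOH = 11.05

pH = 11.05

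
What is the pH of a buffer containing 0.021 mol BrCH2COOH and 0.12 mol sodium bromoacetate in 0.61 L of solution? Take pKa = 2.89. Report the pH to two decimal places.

pH = 3.65

pH = pKa + log([A⁻]/[HA]) = 2.89 + log(0.12/0.021)
pH = 2.89 + (+0.757) = 3.65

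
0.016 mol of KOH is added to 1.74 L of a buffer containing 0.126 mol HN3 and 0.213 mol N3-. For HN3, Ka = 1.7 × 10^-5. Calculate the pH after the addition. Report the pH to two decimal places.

pH = 5.09

OH- converts HN3 to N3-: HN3 → 0.11 mol, N3- → 0.229 mol.
pKa = −log(1.7 × 10^-5) = 4.770
pH = pKa + log([A⁻]/[HA]) = 4.770 + log(0.229/0.11) = 4.770 +0.318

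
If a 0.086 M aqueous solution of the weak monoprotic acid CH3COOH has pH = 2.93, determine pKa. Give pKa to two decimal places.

pKa = 4.79

[H+] = 10^(-2.93) = 1.17 × 10^-3 M
At equilibrium [HA] = 0.086 − 1.17 × 10^-3 = 8.48 × 10^-2 M
Ka = [H+][A-]/[HA] = (1.17 × 10^-3)² / 8.48 × 10^-2 = 1.61 × 10^-5
pKa = -log(1.61 × 10^-5) = 4.79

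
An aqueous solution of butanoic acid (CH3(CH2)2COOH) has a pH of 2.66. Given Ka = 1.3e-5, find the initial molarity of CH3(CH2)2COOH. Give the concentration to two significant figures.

[H+] = 10^(-2.66) = 2.19 × 10^-3 M = x
Ka = x²/(C₀ − x) ⇒ C₀ = x + x²/Ka
C₀ = 2.19 × 10^-3 + (2.19 × 10^-3)²/(1.3 × 10^-5) = 3.71 × 10^-1 M

C₀ = 3.7 × 10^-1 M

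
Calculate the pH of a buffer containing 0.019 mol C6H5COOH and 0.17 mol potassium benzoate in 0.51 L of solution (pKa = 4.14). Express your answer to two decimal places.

Using pH = pKa + log([base]/[acid]) with [base]/[acid] = 0.17/0.019:
pH = 4.14 + (+0.952) = 5.09

pH = 5.09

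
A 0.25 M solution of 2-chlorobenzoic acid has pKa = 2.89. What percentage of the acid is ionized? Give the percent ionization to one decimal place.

ClC6H4COOH ⇌ ClC6H4COO- + H+; let x = [H+] at equilibrium.
Ka = 10^(−2.89) = 1.29 × 10^-3
Ka = x²/(C₀ − x); solving the quadratic gives x = 1.73 × 10^-2 M.
Fraction ionized = 1.73 × 10^-2 / 0.25 = 0.0692 → 6.9%

6.9%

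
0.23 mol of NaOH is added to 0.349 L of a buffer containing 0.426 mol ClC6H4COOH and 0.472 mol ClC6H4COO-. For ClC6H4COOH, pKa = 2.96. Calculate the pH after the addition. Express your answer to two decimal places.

pH = 3.51

After neutralization: n(ClC6H4COOH) = 0.196 mol, n(ClC6H4COO-) = 0.702 mol.
pH = pKa + log(n_ClC6H4COO-/n_ClC6H4COOH) = 2.96 + log(0.702/0.196) = 2.96 + (+0.554)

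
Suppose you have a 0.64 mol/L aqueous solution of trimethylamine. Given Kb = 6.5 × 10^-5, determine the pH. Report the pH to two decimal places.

pH = 11.81

(CH3)3N + H2O ⇌ (CH3)3NH+ + OH-
Kb = [OH-]²/(0.64 − [OH-]) = 6.5 × 10^-5
Since Kb ≪ C₀, [OH-] ≈ √(Kb·C₀) = 6.45 × 10^-3 M.
([OH-]/C₀ = 1% < 5%, so the approximation holds.)
pOH = 2.19, so pH = 14.00 − pOH = 11.81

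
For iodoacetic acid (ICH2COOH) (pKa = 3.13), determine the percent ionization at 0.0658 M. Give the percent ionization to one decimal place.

10.1%

ICH2COOH ⇌ ICH2COO- + H+; let x = [H+] at equilibrium.
Ka = 10^(−3.13) = 7.41 × 10^-4
Solve x² + 0.000741x − 4.88e-05 = 0 → x = 6.62 × 10^-3 M
% ionization = x/C₀ × 100% = 6.62 × 10^-3/0.0658 × 100% = 10.1%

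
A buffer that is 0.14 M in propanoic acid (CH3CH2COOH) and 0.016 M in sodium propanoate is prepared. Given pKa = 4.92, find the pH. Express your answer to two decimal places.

pH = pKa + log([A⁻]/[HA]) = 4.92 + log(0.016/0.14)
pH = 4.92 + (-0.942) = 3.98

pH = 3.98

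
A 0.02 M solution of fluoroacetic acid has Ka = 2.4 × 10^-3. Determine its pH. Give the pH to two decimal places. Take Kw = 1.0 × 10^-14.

FCH2COOH ⇌ FCH2COO- + H+
Ka = [H+]²/(0.02 − [H+]) = 2.4 × 10^-3
Here C₀/Ka ≈ 8.33, so the small-[H+] approximation fails. Use the quadratic:
[H+] = (−Ka + √(Ka² + 4·Ka·C₀))/2 = 5.83 × 10^-3 M
pH = −log[H+] = −log(5.83 × 10^-3) = 2.23

pH = 2.23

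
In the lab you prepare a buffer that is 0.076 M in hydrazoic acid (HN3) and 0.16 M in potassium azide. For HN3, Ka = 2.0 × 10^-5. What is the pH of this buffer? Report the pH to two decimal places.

pKa = −log(2.0 × 10^-5) = 4.699
Using pH = pKa + log([base]/[acid]) with [base]/[acid] = 0.16/0.076:
pH = 4.699 + (+0.323) = 5.02

pH = 5.02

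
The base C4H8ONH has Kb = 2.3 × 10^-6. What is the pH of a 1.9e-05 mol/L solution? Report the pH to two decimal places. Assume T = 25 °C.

C4H8ONH + H2O ⇌ C4H8ONH2+ + OH-
From the ICE table, Kb = [OH-]²/(1.9e-05 − [OH-]) = 2.3 × 10^-6.
The 5% rule fails; solving [OH-]² + Kb·[OH-] − Kb·C₀ = 0 exactly:
[OH-] = [−2.3e-06 + √(2.3e-06² + 1.75e-10)]/2 = 5.56 × 10^-6 M
pOH = 5.25, so pH = 14.00 − pOH = 8.75

pH = 8.75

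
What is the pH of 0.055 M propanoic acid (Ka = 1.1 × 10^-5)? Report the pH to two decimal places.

CH3CH2COOH ⇌ CH3CH2COO- + H+
From the ICE table, Ka = [H+]²/(0.055 − [H+]) = 1.1 × 10^-5.
Since Ka ≪ C₀, [H+] ≈ √(Ka·C₀) = 7.78 × 10^-4 M.
([H+]/C₀ = 1.4% < 5%, so the approximation holds.)
pH = −log[H+] = −log(7.78 × 10^-4) = 3.11

pH = 3.11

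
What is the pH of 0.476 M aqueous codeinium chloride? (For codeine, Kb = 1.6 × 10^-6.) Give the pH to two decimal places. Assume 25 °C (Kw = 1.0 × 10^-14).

pH = 4.26

C18H22NO3+ is the conjugate acid of the weak base C18H21NO3.
Ka = Kw/Kb = 1.0×10^-14 / 1.6 × 10^-6 = 6.25 × 10^-9
Let x = [H+] at equilibrium. Ka = x²/(0.476 − x).
Assume x ≪ 0.476: x ≈ √(6.25 × 10^-9 × 0.476) = 5.45 × 10^-5 M
pH = −log(5.45 × 10^-5) = 4.26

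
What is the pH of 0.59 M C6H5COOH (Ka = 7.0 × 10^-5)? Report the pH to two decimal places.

pH = 2.19

C6H5COOH ⇌ C6H5COO- + H+
Ka = [H+]²/(0.59 − [H+]) = 7.0 × 10^-5
Neglecting [H+] in the denominator: [H+] = √(7.0 × 10^-5 × 0.59) = 6.43 × 10^-3 M
([H+]/C₀ = 1.1% < 5%, so the approximation holds.)
pH = −log(6.43 × 10^-3) = 2.19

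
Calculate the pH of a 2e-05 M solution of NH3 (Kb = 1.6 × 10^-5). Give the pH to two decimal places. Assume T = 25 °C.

pH = 9.06

NH3 + H2O ⇌ NH4+ + OH-
Kb = [OH-]²/(2e-05 − [OH-]) = 1.6 × 10^-5
Here C₀/Kb ≈ 1.25, so the small-[OH-] approximation fails. Use the quadratic:
[OH-] = (−Kb + √(Kb² + 4·Kb·C₀))/2 = 1.16 × 10^-5 M
pOH = 4.94, so pH = 14.00 − pOH = 9.06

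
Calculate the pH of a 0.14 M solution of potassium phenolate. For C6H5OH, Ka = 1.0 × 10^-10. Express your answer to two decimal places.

pH = 11.57

C6H5O- is the conjugate base of the weak acid C6H5OH.
Kb = Kw/Ka = 1.0×10^-14 / 1.0 × 10^-10 = 1.00 × 10^-4
Kb = x²/(0.14 − x) = 1.00 × 10^-4
Since Kb ≪ C₀, x ≈ √(Kb·C₀) = 3.74 × 10^-3 M.
Check: 2.7% ionized — well under 5%, approximation valid.
pOH = 2.43, so pH = 14.00 − pOH = 11.57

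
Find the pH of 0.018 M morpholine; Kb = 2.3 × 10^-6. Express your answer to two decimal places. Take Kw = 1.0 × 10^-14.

C4H8ONH + H2O ⇌ C4H8ONH2+ + OH-
Kb = [OH-]²/(0.018 − [OH-]) = 2.3 × 10^-6
Assume [OH-] ≪ 0.018: [OH-] ≈ √(2.3 × 10^-6 × 0.018) = 2.03 × 10^-4 M
Check: 1.1% ionized — well under 5%, approximation valid.
pOH = −log(2.03 × 10^-4) = 3.69; pH = 14.00 − 3.69 = 10.31

pH = 10.31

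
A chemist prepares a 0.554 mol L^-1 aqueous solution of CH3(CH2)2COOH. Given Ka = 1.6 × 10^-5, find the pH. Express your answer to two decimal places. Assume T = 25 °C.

pH = 2.53

CH3(CH2)2COOH ⇌ CH3(CH2)2COO- + H+
From the ICE table, Ka = x²/(0.554 − x) = 1.6 × 10^-5.
Since Ka ≪ C₀, x ≈ √(Ka·C₀) = 2.98 × 10^-3 M.
pH = −log[H+] = −log(2.98 × 10^-3) = 2.53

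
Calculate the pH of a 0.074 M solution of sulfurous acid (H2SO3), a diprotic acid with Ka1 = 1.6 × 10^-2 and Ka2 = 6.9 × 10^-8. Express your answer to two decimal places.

Since Ka1 ≫ Ka2, the first ionization dominates [H+].
Ka1 = x²/(0.074 − x) = 1.6 × 10^-2
Solving the quadratic: x = (−Ka1 + √(Ka1² + 4·Ka1·C₀))/2 = 2.73 × 10^-2 M
pH = −log(2.73 × 10^-2) = 1.56

pH = 1.56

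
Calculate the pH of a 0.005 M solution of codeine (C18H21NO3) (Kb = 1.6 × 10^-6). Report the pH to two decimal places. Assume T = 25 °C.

pH = 9.95

C18H21NO3 + H2O ⇌ C18H22NO3+ + OH-
From the ICE table, Kb = [OH-]²/(0.005 − [OH-]) = 1.6 × 10^-6.
Neglecting [OH-] in the denominator: [OH-] = √(1.6 × 10^-6 × 0.005) = 8.94 × 10^-5 M
Check: 1.8% ionized — well under 5%, approximation valid.
pOH = −log(8.94 × 10^-5) = 4.05; pH = 14.00 − 4.05 = 9.95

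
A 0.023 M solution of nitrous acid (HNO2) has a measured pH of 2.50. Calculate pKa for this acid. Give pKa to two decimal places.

pKa = 3.30

[H+] = 10^(-2.50) = 3.16 × 10^-3 M
At equilibrium [HA] = 0.023 − 3.16 × 10^-3 = 1.98 × 10^-2 M
Ka = [H+][A-]/[HA] = (3.16 × 10^-3)² / 1.98 × 10^-2 = 5.04 × 10^-4
pKa = -log(5.04 × 10^-4) = 3.30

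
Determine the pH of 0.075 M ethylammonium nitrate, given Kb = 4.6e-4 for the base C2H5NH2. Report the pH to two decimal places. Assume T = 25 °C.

C2H5NH3+ is the conjugate acid of the weak base C2H5NH2.
Ka = Kw/Kb = 1.0×10^-14 / 4.6 × 10^-4 = 2.17 × 10^-11
Let x = [H+] at equilibrium. Ka = x²/(0.075 − x).
Neglecting x in the denominator: x = √(2.17 × 10^-11 × 0.075) = 1.28 × 10^-6 M
Check: 0.0017% ionized — well under 5%, approximation valid.
pH = −log(1.28 × 10^-6) = 5.89

pH = 5.89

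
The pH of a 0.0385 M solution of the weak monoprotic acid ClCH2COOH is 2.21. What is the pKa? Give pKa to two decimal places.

pKa = 2.93

[H+] = 10^(-2.21) = 6.17 × 10^-3 M
At equilibrium [HA] = 0.0385 − 6.17 × 10^-3 = 3.23 × 10^-2 M
Ka = [H+][A-]/[HA] = (6.17 × 10^-3)² / 3.23 × 10^-2 = 1.18 × 10^-3
pKa = -log(1.18 × 10^-3) = 2.93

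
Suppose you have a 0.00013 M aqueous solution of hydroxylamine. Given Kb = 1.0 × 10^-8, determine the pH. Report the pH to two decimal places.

NH2OH + H2O ⇌ NH3OH+ + OH-
Kb = [OH-]²/(0.00013 − [OH-]) = 1.0 × 10^-8
Neglecting [OH-] in the denominator: [OH-] = √(1.0 × 10^-8 × 0.00013) = 1.14 × 10^-6 M
pOH = 5.94, so pH = 14.00 − pOH = 8.06

pH = 8.06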